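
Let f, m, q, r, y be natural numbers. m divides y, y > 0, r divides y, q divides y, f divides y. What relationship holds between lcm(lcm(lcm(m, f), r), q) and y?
lcm(lcm(lcm(m, f), r), q) ≤ y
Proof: m divides y and f divides y, so lcm(m, f) divides y. r divides y, so lcm(lcm(m, f), r) divides y. Because q divides y, lcm(lcm(lcm(m, f), r), q) divides y. From y > 0, lcm(lcm(lcm(m, f), r), q) ≤ y.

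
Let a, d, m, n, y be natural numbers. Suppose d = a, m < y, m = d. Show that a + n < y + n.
m = d and d = a, therefore m = a. m < y, so a < y. Then a + n < y + n.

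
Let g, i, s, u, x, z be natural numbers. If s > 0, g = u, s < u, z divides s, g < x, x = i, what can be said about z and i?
z < i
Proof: z divides s and s > 0, therefore z ≤ s. From g = u and g < x, u < x. Since s < u, s < x. Because x = i, s < i. Because z ≤ s, z < i.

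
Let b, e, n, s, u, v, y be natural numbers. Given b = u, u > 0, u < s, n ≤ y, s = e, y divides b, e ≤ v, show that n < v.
b = u and y divides b, thus y divides u. u > 0, so y ≤ u. n ≤ y, so n ≤ u. s = e and u < s, thus u < e. n ≤ u, so n < e. Since e ≤ v, n < v.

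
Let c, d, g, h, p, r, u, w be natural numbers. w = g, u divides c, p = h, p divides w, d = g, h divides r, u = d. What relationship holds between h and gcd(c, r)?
h divides gcd(c, r)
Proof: Since p = h and p divides w, h divides w. w = g, so h divides g. Since u = d and d = g, u = g. u divides c, so g divides c. From h divides g, h divides c. Since h divides r, h divides gcd(c, r).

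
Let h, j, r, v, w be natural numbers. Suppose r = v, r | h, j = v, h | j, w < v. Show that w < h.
r = v and r | h, hence v | h. j = v and h | j, hence h | v. Since v | h, v = h. w < v, so w < h.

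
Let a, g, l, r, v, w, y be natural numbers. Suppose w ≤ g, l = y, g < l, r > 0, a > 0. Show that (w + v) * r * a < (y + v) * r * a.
From l = y and g < l, g < y. w ≤ g, so w < y. Then w + v < y + v. r > 0, so (w + v) * r < (y + v) * r. Since a > 0, (w + v) * r * a < (y + v) * r * a.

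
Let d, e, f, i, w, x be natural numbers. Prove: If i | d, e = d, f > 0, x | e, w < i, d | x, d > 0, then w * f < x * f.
e = d and x | e, so x | d. Since d | x, d = x. i | d and d > 0, so i ≤ d. w < i, so w < d. Because d = x, w < x. f > 0, so w * f < x * f.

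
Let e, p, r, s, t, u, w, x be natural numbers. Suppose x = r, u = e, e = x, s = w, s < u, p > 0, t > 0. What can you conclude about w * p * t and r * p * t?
w * p * t < r * p * t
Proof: Because u = e and e = x, u = x. s = w and s < u, so w < u. u = x, so w < x. Since x = r, w < r. Combining with p > 0, by multiplying by a positive, w * p < r * p. Since t > 0, by multiplying by a positive, w * p * t < r * p * t.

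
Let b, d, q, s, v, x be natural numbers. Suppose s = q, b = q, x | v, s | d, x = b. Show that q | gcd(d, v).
Since s = q and s | d, q | d. x = b and b = q, thus x = q. x | v, so q | v. q | d, so q | gcd(d, v).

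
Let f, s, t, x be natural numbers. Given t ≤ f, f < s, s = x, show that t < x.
t ≤ f and f < s, so t < s. Since s = x, t < x.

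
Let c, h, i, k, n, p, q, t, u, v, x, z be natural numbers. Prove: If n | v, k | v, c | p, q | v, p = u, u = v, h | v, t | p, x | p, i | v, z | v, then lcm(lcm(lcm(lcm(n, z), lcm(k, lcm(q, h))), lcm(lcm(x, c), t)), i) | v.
Since n | v and z | v, lcm(n, z) | v. Since q | v and h | v, lcm(q, h) | v. k | v, so lcm(k, lcm(q, h)) | v. From lcm(n, z) | v, lcm(lcm(n, z), lcm(k, lcm(q, h))) | v. p = u and u = v, so p = v. x | p and c | p, thus lcm(x, c) | p. Since t | p, lcm(lcm(x, c), t) | p. Since p = v, lcm(lcm(x, c), t) | v. Since lcm(lcm(n, z), lcm(k, lcm(q, h))) | v, lcm(lcm(lcm(n, z), lcm(k, lcm(q, h))), lcm(lcm(x, c), t)) | v. i | v, so lcm(lcm(lcm(lcm(n, z), lcm(k, lcm(q, h))), lcm(lcm(x, c), t)), i) | v.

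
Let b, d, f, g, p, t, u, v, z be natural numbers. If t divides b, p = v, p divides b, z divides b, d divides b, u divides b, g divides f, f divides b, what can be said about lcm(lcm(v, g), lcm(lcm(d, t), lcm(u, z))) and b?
lcm(lcm(v, g), lcm(lcm(d, t), lcm(u, z))) divides b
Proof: p = v and p divides b, thus v divides b. Since g divides f and f divides b, g divides b. Since v divides b, lcm(v, g) divides b. Since d divides b and t divides b, lcm(d, t) divides b. u divides b and z divides b, therefore lcm(u, z) divides b. Since lcm(d, t) divides b, lcm(lcm(d, t), lcm(u, z)) divides b. From lcm(v, g) divides b, lcm(lcm(v, g), lcm(lcm(d, t), lcm(u, z))) divides b.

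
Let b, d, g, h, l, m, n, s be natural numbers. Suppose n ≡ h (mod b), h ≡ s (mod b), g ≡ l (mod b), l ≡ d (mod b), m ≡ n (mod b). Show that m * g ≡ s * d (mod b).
m ≡ n (mod b) and n ≡ h (mod b), so m ≡ h (mod b). Since h ≡ s (mod b), m ≡ s (mod b). g ≡ l (mod b) and l ≡ d (mod b), therefore g ≡ d (mod b). Combined with m ≡ s (mod b), by multiplying congruences, m * g ≡ s * d (mod b).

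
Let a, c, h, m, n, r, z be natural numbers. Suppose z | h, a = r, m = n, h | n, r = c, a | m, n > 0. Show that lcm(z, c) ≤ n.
Because z | h and h | n, z | n. a = r and r = c, therefore a = c. Since m = n and a | m, a | n. a = c, so c | n. Since z | n, lcm(z, c) | n. Because n > 0, lcm(z, c) ≤ n.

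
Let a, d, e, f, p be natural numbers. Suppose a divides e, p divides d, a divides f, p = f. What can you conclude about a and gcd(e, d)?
a divides gcd(e, d)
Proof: p = f and p divides d, hence f divides d. Since a divides f, a divides d. Since a divides e, a divides gcd(e, d).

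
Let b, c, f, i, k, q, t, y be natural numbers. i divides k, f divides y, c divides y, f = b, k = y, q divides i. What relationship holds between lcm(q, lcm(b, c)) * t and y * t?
lcm(q, lcm(b, c)) * t divides y * t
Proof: q divides i and i divides k, thus q divides k. k = y, so q divides y. Since f = b and f divides y, b divides y. Since c divides y, lcm(b, c) divides y. q divides y, so lcm(q, lcm(b, c)) divides y. Then lcm(q, lcm(b, c)) * t divides y * t.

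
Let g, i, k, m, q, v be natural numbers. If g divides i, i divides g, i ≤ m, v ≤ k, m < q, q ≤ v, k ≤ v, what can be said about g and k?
g < k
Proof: i divides g and g divides i, thus i = g. From v ≤ k and k ≤ v, v = k. m < q and q ≤ v, so m < v. Since i ≤ m, i < v. v = k, so i < k. Since i = g, g < k.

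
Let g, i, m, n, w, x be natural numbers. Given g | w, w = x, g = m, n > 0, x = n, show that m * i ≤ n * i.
w = x and g | w, so g | x. Since g = m, m | x. x = n, so m | n. From n > 0, m ≤ n. Then m * i ≤ n * i.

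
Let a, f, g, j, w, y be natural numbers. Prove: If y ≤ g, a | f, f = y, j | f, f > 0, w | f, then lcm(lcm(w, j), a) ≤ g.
w | f and j | f, therefore lcm(w, j) | f. a | f, so lcm(lcm(w, j), a) | f. Since f > 0, lcm(lcm(w, j), a) ≤ f. Because f = y, lcm(lcm(w, j), a) ≤ y. y ≤ g, so lcm(lcm(w, j), a) ≤ g.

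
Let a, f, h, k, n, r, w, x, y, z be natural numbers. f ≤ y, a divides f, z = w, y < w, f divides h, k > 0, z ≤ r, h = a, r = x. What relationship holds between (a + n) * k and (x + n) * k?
(a + n) * k < (x + n) * k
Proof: h = a and f divides h, thus f divides a. a divides f, so f = a. f ≤ y and y < w, thus f < w. z = w and z ≤ r, thus w ≤ r. f < w, so f < r. Since r = x, f < x. f = a, so a < x. Then a + n < x + n. From k > 0, by multiplying by a positive, (a + n) * k < (x + n) * k.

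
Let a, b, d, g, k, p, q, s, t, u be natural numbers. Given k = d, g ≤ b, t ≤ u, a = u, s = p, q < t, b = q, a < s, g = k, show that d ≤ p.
g = k and k = d, therefore g = d. Since g ≤ b, d ≤ b. b = q, so d ≤ q. Because q < t and t ≤ u, q < u. Because d ≤ q, d < u. s = p and a < s, therefore a < p. Since a = u, u < p. d < u, so d < p. Then d ≤ p.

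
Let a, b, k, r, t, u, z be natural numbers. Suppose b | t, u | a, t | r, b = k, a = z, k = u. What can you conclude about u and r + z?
u | r + z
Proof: Since b = k and b | t, k | t. Since t | r, k | r. Since k = u, u | r. Since a = z and u | a, u | z. Since u | r, u | r + z.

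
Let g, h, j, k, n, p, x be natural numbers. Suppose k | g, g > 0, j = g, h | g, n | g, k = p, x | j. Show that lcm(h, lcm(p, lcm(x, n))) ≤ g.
k = p and k | g, therefore p | g. j = g and x | j, so x | g. Since n | g, lcm(x, n) | g. Since p | g, lcm(p, lcm(x, n)) | g. Since h | g, lcm(h, lcm(p, lcm(x, n))) | g. g > 0, so lcm(h, lcm(p, lcm(x, n))) ≤ g.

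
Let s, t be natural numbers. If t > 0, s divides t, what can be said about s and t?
s ≤ t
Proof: From s divides t and t > 0, by divisors are at most what they divide, s ≤ t.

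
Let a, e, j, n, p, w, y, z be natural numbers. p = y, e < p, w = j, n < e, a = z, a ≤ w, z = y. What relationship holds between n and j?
n < j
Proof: From p = y and e < p, e < y. a = z and z = y, thus a = y. From w = j and a ≤ w, a ≤ j. Since a = y, y ≤ j. Since e < y, e < j. n < e, so n < j.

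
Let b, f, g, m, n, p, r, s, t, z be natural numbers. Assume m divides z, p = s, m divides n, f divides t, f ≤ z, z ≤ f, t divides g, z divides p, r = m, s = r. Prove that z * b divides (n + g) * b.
p = s and s = r, hence p = r. z divides p, so z divides r. r = m, so z divides m. m divides z, so m = z. m divides n, so z divides n. f ≤ z and z ≤ f, therefore f = z. f divides t, so z divides t. Since t divides g, z divides g. From z divides n, z divides n + g. Then z * b divides (n + g) * b.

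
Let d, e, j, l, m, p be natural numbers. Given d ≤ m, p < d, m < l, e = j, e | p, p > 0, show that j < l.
Because e = j and e | p, j | p. p > 0, so j ≤ p. p < d and d ≤ m, thus p < m. m < l, so p < l. Since j ≤ p, j < l.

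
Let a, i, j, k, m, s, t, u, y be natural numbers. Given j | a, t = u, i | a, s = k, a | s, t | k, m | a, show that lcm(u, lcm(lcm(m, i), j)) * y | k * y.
Since t = u and t | k, u | k. m | a and i | a, so lcm(m, i) | a. Since j | a, lcm(lcm(m, i), j) | a. Since s = k and a | s, a | k. From lcm(lcm(m, i), j) | a, lcm(lcm(m, i), j) | k. Since u | k, lcm(u, lcm(lcm(m, i), j)) | k. Then lcm(u, lcm(lcm(m, i), j)) * y | k * y.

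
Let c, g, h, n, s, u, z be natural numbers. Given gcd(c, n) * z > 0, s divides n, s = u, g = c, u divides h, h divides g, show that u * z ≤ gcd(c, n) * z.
g = c and h divides g, hence h divides c. Because u divides h, u divides c. s = u and s divides n, hence u divides n. Since u divides c, u divides gcd(c, n). Then u * z divides gcd(c, n) * z. Because gcd(c, n) * z > 0, u * z ≤ gcd(c, n) * z.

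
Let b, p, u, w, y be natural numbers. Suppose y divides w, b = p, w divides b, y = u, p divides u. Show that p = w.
From y = u and y divides w, u divides w. p divides u, so p divides w. b = p and w divides b, so w divides p. p divides w, so p = w.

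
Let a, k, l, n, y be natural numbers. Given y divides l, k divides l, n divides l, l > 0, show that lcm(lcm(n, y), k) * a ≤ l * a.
Since n divides l and y divides l, lcm(n, y) divides l. Because k divides l, lcm(lcm(n, y), k) divides l. l > 0, so lcm(lcm(n, y), k) ≤ l. By multiplying by a non-negative, lcm(lcm(n, y), k) * a ≤ l * a.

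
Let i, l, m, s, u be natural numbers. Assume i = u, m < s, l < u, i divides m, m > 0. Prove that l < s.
Since i = u and i divides m, u divides m. Since m > 0, u ≤ m. l < u, so l < m. m < s, so l < s.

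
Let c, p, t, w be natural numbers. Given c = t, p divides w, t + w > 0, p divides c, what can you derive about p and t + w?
p ≤ t + w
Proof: c = t and p divides c, therefore p divides t. Since p divides w, p divides t + w. Since t + w > 0, p ≤ t + w.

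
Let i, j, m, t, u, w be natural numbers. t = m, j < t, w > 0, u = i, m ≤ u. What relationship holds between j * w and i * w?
j * w < i * w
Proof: t = m and j < t, hence j < m. u = i and m ≤ u, thus m ≤ i. Since j < m, j < i. Combining with w > 0, by multiplying by a positive, j * w < i * w.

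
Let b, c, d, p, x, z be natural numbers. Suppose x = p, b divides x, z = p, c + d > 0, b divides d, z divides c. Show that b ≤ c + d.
Because x = p and b divides x, b divides p. Since z = p and z divides c, p divides c. b divides p, so b divides c. b divides d, so b divides c + d. Since c + d > 0, b ≤ c + d.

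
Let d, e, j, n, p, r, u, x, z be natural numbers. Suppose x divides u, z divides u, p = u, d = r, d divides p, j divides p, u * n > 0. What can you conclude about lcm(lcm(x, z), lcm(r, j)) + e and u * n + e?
lcm(lcm(x, z), lcm(r, j)) + e ≤ u * n + e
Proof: x divides u and z divides u, thus lcm(x, z) divides u. d = r and d divides p, so r divides p. Since j divides p, lcm(r, j) divides p. p = u, so lcm(r, j) divides u. From lcm(x, z) divides u, lcm(lcm(x, z), lcm(r, j)) divides u. Then lcm(lcm(x, z), lcm(r, j)) divides u * n. u * n > 0, so lcm(lcm(x, z), lcm(r, j)) ≤ u * n. Then lcm(lcm(x, z), lcm(r, j)) + e ≤ u * n + e.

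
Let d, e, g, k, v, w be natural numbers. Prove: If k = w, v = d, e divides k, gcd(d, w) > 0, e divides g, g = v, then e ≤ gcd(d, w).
g = v and v = d, therefore g = d. Because e divides g, e divides d. k = w and e divides k, thus e divides w. e divides d, so e divides gcd(d, w). From gcd(d, w) > 0, e ≤ gcd(d, w).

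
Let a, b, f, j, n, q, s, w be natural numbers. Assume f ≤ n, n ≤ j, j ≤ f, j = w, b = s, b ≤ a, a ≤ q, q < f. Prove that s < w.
Because f ≤ n and n ≤ j, f ≤ j. j ≤ f, so f = j. j = w, so f = w. Because a ≤ q and q < f, a < f. From b ≤ a, b < f. From b = s, s < f. f = w, so s < w.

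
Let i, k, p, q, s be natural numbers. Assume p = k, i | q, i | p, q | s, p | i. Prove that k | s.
i | p and p | i, so i = p. i | q and q | s, therefore i | s. i = p, so p | s. Since p = k, k | s.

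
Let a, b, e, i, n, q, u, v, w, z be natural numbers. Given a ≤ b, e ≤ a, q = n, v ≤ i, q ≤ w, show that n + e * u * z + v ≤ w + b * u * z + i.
q = n and q ≤ w, therefore n ≤ w. From e ≤ a and a ≤ b, e ≤ b. By multiplying by a non-negative, e * u ≤ b * u. By multiplying by a non-negative, e * u * z ≤ b * u * z. Since v ≤ i, e * u * z + v ≤ b * u * z + i. Since n ≤ w, n + e * u * z + v ≤ w + b * u * z + i.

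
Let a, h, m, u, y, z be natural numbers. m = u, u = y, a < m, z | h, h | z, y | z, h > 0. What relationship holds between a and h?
a < h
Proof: Since m = u and u = y, m = y. Since a < m, a < y. Because z | h and h | z, z = h. y | z, so y | h. h > 0, so y ≤ h. a < y, so a < h.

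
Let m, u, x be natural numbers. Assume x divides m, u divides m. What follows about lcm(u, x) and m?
lcm(u, x) divides m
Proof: u divides m and x divides m. Because lcm divides any common multiple, lcm(u, x) divides m.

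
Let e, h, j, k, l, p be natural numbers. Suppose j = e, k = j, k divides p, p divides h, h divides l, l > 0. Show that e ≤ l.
From p divides h and h divides l, p divides l. Since k divides p, k divides l. k = j, so j divides l. Since l > 0, j ≤ l. Since j = e, e ≤ l.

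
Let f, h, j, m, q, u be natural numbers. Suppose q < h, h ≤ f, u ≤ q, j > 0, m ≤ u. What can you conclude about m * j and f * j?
m * j < f * j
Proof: Since u ≤ q and q < h, u < h. Since h ≤ f, u < f. m ≤ u, so m < f. Since j > 0, m * j < f * j.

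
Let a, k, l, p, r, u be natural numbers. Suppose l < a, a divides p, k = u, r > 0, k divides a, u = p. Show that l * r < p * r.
Because k = u and u = p, k = p. k divides a, so p divides a. a divides p, so a = p. Since l < a, l < p. Using r > 0, by multiplying by a positive, l * r < p * r.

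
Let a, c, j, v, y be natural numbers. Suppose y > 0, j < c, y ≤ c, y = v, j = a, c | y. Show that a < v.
c | y and y > 0, thus c ≤ y. Since y ≤ c, c = y. Because y = v, c = v. j = a and j < c, hence a < c. Since c = v, a < v.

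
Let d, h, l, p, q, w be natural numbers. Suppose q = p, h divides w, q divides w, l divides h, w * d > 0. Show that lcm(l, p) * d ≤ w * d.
l divides h and h divides w, therefore l divides w. q = p and q divides w, so p divides w. Since l divides w, lcm(l, p) divides w. Then lcm(l, p) * d divides w * d. w * d > 0, so lcm(l, p) * d ≤ w * d.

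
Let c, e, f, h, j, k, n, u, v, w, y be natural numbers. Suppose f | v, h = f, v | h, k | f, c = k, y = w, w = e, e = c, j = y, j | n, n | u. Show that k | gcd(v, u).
From h = f and v | h, v | f. Since f | v, f = v. k | f, so k | v. Because y = w and w = e, y = e. Since e = c, y = c. j = y and j | n, therefore y | n. Because n | u, y | u. Since y = c, c | u. Since c = k, k | u. Since k | v, k | gcd(v, u).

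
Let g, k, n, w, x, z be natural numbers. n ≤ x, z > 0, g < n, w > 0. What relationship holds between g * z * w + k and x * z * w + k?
g * z * w + k < x * z * w + k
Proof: From g < n and n ≤ x, g < x. Combining with z > 0, by multiplying by a positive, g * z < x * z. Since w > 0, by multiplying by a positive, g * z * w < x * z * w. Then g * z * w + k < x * z * w + k.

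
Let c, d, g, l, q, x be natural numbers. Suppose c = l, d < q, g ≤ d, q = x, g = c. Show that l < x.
Since g = c and c = l, g = l. g ≤ d and d < q, thus g < q. Since q = x, g < x. g = l, so l < x.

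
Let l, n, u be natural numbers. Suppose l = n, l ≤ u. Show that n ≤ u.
Since l = n and l ≤ u, by substitution, n ≤ u.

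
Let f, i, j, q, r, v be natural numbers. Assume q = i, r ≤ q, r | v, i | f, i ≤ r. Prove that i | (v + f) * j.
q = i and r ≤ q, so r ≤ i. Since i ≤ r, r = i. r | v, so i | v. Since i | f, i | v + f. Then i | (v + f) * j.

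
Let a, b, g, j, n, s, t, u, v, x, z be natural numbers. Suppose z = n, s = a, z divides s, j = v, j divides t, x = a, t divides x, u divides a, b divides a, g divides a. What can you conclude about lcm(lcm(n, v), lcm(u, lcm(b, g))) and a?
lcm(lcm(n, v), lcm(u, lcm(b, g))) divides a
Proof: Since s = a and z divides s, z divides a. Since z = n, n divides a. Since j = v and j divides t, v divides t. Since x = a and t divides x, t divides a. v divides t, so v divides a. Since n divides a, lcm(n, v) divides a. b divides a and g divides a, so lcm(b, g) divides a. u divides a, so lcm(u, lcm(b, g)) divides a. From lcm(n, v) divides a, lcm(lcm(n, v), lcm(u, lcm(b, g))) divides a.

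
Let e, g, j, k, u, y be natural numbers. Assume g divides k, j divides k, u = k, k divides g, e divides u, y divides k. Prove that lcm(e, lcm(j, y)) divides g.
k divides g and g divides k, hence k = g. u = k and e divides u, therefore e divides k. From j divides k and y divides k, lcm(j, y) divides k. e divides k, so lcm(e, lcm(j, y)) divides k. Since k = g, lcm(e, lcm(j, y)) divides g.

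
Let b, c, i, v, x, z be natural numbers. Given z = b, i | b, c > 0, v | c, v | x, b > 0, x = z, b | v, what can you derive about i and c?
i ≤ c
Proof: Because i | b and b > 0, i ≤ b. Because x = z and z = b, x = b. Because v | x, v | b. Since b | v, v = b. v | c, so b | c. Because c > 0, b ≤ c. Since i ≤ b, i ≤ c.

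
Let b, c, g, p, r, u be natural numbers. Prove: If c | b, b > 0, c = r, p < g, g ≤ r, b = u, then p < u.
p < g and g ≤ r, thus p < r. From c = r and c | b, r | b. b > 0, so r ≤ b. Since p < r, p < b. b = u, so p < u.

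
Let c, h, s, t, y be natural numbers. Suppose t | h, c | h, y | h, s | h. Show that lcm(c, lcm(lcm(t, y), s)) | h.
Because t | h and y | h, lcm(t, y) | h. Since s | h, lcm(lcm(t, y), s) | h. c | h, so lcm(c, lcm(lcm(t, y), s)) | h.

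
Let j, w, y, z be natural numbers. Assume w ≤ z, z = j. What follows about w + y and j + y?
w + y ≤ j + y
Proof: From z = j and w ≤ z, w ≤ j. Then w + y ≤ j + y.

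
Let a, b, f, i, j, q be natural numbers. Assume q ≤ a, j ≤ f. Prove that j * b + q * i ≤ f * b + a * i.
j ≤ f, thus j * b ≤ f * b. q ≤ a, thus q * i ≤ a * i. j * b ≤ f * b, so j * b + q * i ≤ f * b + a * i.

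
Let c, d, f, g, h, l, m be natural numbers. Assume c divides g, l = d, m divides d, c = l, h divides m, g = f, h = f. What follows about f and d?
f = d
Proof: Since h divides m and m divides d, h divides d. Since h = f, f divides d. c = l and l = d, hence c = d. c divides g, so d divides g. g = f, so d divides f. f divides d, so f = d.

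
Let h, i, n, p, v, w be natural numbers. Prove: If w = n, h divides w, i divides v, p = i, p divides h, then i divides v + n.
w = n and h divides w, so h divides n. Since p divides h, p divides n. p = i, so i divides n. Because i divides v, i divides v + n.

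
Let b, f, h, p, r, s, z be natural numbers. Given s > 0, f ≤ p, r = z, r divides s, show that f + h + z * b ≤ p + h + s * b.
Since f ≤ p, f + h ≤ p + h. From r divides s and s > 0, r ≤ s. Since r = z, z ≤ s. By multiplying by a non-negative, z * b ≤ s * b. Since f + h ≤ p + h, f + h + z * b ≤ p + h + s * b.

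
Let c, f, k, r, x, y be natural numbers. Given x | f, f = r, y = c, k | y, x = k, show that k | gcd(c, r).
y = c and k | y, therefore k | c. From f = r and x | f, x | r. x = k, so k | r. Since k | c, k | gcd(c, r).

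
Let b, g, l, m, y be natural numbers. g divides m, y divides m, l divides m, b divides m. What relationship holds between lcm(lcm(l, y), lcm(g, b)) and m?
lcm(lcm(l, y), lcm(g, b)) divides m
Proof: l divides m and y divides m, thus lcm(l, y) divides m. From g divides m and b divides m, lcm(g, b) divides m. lcm(l, y) divides m, so lcm(lcm(l, y), lcm(g, b)) divides m.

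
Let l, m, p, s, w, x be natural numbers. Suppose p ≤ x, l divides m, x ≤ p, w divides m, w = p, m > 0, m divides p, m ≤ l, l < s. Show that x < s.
Since l divides m and m > 0, l ≤ m. m ≤ l, so l = m. From w = p and w divides m, p divides m. Since m divides p, m = p. Since l = m, l = p. p ≤ x and x ≤ p, thus p = x. l = p, so l = x. l < s, so x < s.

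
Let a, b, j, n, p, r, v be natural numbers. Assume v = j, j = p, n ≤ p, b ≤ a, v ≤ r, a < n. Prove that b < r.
Since b ≤ a and a < n, b < n. v = j and j = p, thus v = p. v ≤ r, so p ≤ r. n ≤ p, so n ≤ r. b < n, so b < r.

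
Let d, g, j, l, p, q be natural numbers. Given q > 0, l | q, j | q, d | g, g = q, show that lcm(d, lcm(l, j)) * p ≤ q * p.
g = q and d | g, therefore d | q. From l | q and j | q, lcm(l, j) | q. Since d | q, lcm(d, lcm(l, j)) | q. q > 0, so lcm(d, lcm(l, j)) ≤ q. Then lcm(d, lcm(l, j)) * p ≤ q * p.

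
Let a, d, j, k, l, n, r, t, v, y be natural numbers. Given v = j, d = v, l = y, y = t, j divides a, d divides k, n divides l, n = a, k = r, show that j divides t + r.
l = y and y = t, hence l = t. n = a and n divides l, therefore a divides l. Since l = t, a divides t. Since j divides a, j divides t. d = v and v = j, hence d = j. Since k = r and d divides k, d divides r. From d = j, j divides r. Since j divides t, j divides t + r.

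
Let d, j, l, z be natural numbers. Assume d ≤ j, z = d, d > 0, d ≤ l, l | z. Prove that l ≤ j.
z = d and l | z, hence l | d. d > 0, so l ≤ d. Since d ≤ l, d = l. Since d ≤ j, l ≤ j.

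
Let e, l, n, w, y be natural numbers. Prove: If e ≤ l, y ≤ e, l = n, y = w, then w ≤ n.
From y = w and y ≤ e, w ≤ e. l = n and e ≤ l, hence e ≤ n. Since w ≤ e, w ≤ n.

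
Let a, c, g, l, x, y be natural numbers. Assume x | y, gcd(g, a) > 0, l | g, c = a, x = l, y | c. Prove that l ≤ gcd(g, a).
From x = l and x | y, l | y. c = a and y | c, hence y | a. l | y, so l | a. l | g, so l | gcd(g, a). gcd(g, a) > 0, so l ≤ gcd(g, a).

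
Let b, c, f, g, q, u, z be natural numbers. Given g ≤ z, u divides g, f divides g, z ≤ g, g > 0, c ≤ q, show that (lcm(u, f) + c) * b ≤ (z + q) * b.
g ≤ z and z ≤ g, hence g = z. u divides g and f divides g, so lcm(u, f) divides g. Since g > 0, lcm(u, f) ≤ g. g = z, so lcm(u, f) ≤ z. c ≤ q, so lcm(u, f) + c ≤ z + q. By multiplying by a non-negative, (lcm(u, f) + c) * b ≤ (z + q) * b.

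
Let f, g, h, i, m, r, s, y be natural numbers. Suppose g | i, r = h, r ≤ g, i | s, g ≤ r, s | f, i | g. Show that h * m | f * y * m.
g ≤ r and r ≤ g, therefore g = r. r = h, so g = h. i | g and g | i, hence i = g. Because i | s, g | s. Since s | f, g | f. Since g = h, h | f. Then h | f * y. Then h * m | f * y * m.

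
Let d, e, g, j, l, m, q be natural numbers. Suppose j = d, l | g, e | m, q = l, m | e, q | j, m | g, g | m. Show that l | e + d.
From g | m and m | g, g = m. m | e and e | m, hence m = e. g = m, so g = e. Since l | g, l | e. j = d and q | j, so q | d. q = l, so l | d. Since l | e, l | e + d.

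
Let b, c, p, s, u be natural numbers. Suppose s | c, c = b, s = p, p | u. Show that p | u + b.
c = b and s | c, thus s | b. Since s = p, p | b. Since p | u, p | u + b.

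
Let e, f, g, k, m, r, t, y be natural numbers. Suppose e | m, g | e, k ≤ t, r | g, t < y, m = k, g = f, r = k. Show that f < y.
r = k and r | g, therefore k | g. Because m = k and e | m, e | k. g | e, so g | k. k | g, so k = g. Since g = f, k = f. Since k ≤ t and t < y, k < y. Since k = f, f < y.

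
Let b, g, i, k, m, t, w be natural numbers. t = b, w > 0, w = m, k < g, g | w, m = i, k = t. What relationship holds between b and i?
b < i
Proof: k = t and k < g, therefore t < g. From w = m and m = i, w = i. From g | w and w > 0, g ≤ w. Because w = i, g ≤ i. t < g, so t < i. t = b, so b < i.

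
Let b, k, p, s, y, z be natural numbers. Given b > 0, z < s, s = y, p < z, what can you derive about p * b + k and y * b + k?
p * b + k < y * b + k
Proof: Since s = y and z < s, z < y. p < z, so p < y. From b > 0, by multiplying by a positive, p * b < y * b. Then p * b + k < y * b + k.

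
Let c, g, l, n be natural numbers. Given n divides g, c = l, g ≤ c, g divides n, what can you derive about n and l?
n ≤ l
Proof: g divides n and n divides g, hence g = n. Since g ≤ c, n ≤ c. Since c = l, n ≤ l.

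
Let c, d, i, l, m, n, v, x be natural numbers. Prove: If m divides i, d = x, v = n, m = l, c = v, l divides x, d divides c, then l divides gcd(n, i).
Because c = v and v = n, c = n. Since d = x and d divides c, x divides c. Since l divides x, l divides c. c = n, so l divides n. m = l and m divides i, so l divides i. Since l divides n, l divides gcd(n, i).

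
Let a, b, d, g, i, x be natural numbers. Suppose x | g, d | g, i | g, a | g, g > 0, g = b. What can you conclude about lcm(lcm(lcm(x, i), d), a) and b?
lcm(lcm(lcm(x, i), d), a) ≤ b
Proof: Since x | g and i | g, lcm(x, i) | g. Since d | g, lcm(lcm(x, i), d) | g. Since a | g, lcm(lcm(lcm(x, i), d), a) | g. Since g > 0, lcm(lcm(lcm(x, i), d), a) ≤ g. g = b, so lcm(lcm(lcm(x, i), d), a) ≤ b.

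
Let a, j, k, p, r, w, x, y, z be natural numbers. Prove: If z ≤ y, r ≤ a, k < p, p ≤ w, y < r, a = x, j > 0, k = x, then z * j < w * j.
z ≤ y and y < r, hence z < r. Since r ≤ a, z < a. Since a = x, z < x. k = x and k < p, so x < p. p ≤ w, so x < w. Since z < x, z < w. Since j > 0, by multiplying by a positive, z * j < w * j.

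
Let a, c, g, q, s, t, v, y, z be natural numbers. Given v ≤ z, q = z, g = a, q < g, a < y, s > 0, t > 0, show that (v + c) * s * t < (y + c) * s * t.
g = a and q < g, thus q < a. q = z, so z < a. v ≤ z, so v < a. Since a < y, v < y. Then v + c < y + c. Combined with s > 0, by multiplying by a positive, (v + c) * s < (y + c) * s. From t > 0, by multiplying by a positive, (v + c) * s * t < (y + c) * s * t.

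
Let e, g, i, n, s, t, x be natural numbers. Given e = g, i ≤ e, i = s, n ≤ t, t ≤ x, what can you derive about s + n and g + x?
s + n ≤ g + x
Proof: e = g and i ≤ e, therefore i ≤ g. Since i = s, s ≤ g. n ≤ t and t ≤ x, therefore n ≤ x. Since s ≤ g, s + n ≤ g + x.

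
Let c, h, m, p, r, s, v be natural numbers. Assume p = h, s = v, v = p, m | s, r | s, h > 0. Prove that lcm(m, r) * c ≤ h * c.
From s = v and v = p, s = p. m | s and r | s, hence lcm(m, r) | s. Since s = p, lcm(m, r) | p. Since p = h, lcm(m, r) | h. Since h > 0, lcm(m, r) ≤ h. Then lcm(m, r) * c ≤ h * c.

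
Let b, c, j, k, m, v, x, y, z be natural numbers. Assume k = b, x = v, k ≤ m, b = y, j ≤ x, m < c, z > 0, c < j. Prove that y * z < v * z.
k = b and b = y, thus k = y. m < c and c < j, hence m < j. From k ≤ m, k < j. Since k = y, y < j. x = v and j ≤ x, thus j ≤ v. y < j, so y < v. Since z > 0, by multiplying by a positive, y * z < v * z.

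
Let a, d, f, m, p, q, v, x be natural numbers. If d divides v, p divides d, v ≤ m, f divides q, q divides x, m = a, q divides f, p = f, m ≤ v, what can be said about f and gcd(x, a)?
f divides gcd(x, a)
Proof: q divides f and f divides q, hence q = f. q divides x, so f divides x. Since v ≤ m and m ≤ v, v = m. m = a, so v = a. p = f and p divides d, thus f divides d. Since d divides v, f divides v. v = a, so f divides a. Because f divides x, f divides gcd(x, a).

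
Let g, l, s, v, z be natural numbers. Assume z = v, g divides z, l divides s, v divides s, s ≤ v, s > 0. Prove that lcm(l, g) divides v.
Since v divides s and s > 0, v ≤ s. From s ≤ v, s = v. Since l divides s, l divides v. Because z = v and g divides z, g divides v. l divides v, so lcm(l, g) divides v.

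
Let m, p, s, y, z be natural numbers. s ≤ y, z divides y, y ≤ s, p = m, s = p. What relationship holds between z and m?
z divides m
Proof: y ≤ s and s ≤ y, therefore y = s. Since s = p, y = p. Since p = m, y = m. Since z divides y, z divides m.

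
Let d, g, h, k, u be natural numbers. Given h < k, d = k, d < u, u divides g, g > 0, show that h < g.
u divides g and g > 0, therefore u ≤ g. d < u, so d < g. d = k, so k < g. Since h < k, h < g.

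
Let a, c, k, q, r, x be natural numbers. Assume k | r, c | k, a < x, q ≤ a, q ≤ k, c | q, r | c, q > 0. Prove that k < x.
k | r and r | c, thus k | c. Since c | k, c = k. Because c | q, k | q. Because q > 0, k ≤ q. Since q ≤ k, q = k. q ≤ a and a < x, so q < x. From q = k, k < x.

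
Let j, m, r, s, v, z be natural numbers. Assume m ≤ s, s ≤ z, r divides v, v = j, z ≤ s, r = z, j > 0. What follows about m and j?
m ≤ j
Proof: Because z ≤ s and s ≤ z, z = s. Because v = j and r divides v, r divides j. j > 0, so r ≤ j. Because r = z, z ≤ j. z = s, so s ≤ j. m ≤ s, so m ≤ j.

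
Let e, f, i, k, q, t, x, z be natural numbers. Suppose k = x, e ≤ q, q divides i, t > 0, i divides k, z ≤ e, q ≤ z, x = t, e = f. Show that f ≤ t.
Since k = x and x = t, k = t. q ≤ z and z ≤ e, therefore q ≤ e. e ≤ q, so q = e. e = f, so q = f. Because q divides i and i divides k, q divides k. Since q = f, f divides k. Since k = t, f divides t. t > 0, so f ≤ t.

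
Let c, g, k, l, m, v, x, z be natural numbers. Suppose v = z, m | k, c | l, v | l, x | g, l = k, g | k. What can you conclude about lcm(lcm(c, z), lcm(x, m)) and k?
lcm(lcm(c, z), lcm(x, m)) | k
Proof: v = z and v | l, hence z | l. c | l, so lcm(c, z) | l. Since l = k, lcm(c, z) | k. Since x | g and g | k, x | k. Since m | k, lcm(x, m) | k. Since lcm(c, z) | k, lcm(lcm(c, z), lcm(x, m)) | k.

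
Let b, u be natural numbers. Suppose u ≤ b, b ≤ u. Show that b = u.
From u ≤ b and b ≤ u, u = b. Then b = u.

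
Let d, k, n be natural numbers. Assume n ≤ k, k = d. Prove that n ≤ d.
k = d and n ≤ k. By substitution, n ≤ d.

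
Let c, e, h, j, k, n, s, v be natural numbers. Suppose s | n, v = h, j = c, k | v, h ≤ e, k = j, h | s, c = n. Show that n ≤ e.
h | s and s | n, thus h | n. Since k = j and j = c, k = c. Since k | v, c | v. c = n, so n | v. From v = h, n | h. Since h | n, h = n. h ≤ e, so n ≤ e.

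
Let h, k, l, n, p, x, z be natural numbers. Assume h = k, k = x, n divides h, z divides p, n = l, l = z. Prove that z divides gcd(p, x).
n = l and n divides h, so l divides h. From h = k, l divides k. Since k = x, l divides x. l = z, so z divides x. Since z divides p, z divides gcd(p, x).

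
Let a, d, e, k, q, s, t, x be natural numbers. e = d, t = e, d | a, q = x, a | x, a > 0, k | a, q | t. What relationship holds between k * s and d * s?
k * s ≤ d * s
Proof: Since t = e and q | t, q | e. q = x, so x | e. Since e = d, x | d. a | x, so a | d. d | a, so a = d. k | a and a > 0, thus k ≤ a. Since a = d, k ≤ d. Then k * s ≤ d * s.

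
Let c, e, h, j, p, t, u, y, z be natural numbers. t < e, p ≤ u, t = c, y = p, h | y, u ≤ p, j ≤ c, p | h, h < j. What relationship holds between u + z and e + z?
u + z < e + z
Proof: y = p and h | y, hence h | p. p | h, so h = p. Because p ≤ u and u ≤ p, p = u. Since h = p, h = u. Since t = c and t < e, c < e. Since j ≤ c, j < e. Since h < j, h < e. h = u, so u < e. Then u + z < e + z.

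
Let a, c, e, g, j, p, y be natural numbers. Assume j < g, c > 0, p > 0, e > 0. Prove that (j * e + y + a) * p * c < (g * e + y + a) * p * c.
j < g and e > 0, hence j * e < g * e. Then j * e + y < g * e + y. Then j * e + y + a < g * e + y + a. Since p > 0, (j * e + y + a) * p < (g * e + y + a) * p. c > 0, so (j * e + y + a) * p * c < (g * e + y + a) * p * c.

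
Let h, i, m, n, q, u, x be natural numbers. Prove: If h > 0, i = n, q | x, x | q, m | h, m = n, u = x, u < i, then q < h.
x | q and q | x, therefore x = q. u = x and u < i, thus x < i. i = n, so x < n. x = q, so q < n. m = n and m | h, so n | h. h > 0, so n ≤ h. q < n, so q < h.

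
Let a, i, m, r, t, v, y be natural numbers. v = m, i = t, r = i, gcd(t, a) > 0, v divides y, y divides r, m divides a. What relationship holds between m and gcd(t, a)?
m ≤ gcd(t, a)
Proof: v = m and v divides y, so m divides y. r = i and y divides r, so y divides i. i = t, so y divides t. Since m divides y, m divides t. Because m divides a, m divides gcd(t, a). From gcd(t, a) > 0, m ≤ gcd(t, a).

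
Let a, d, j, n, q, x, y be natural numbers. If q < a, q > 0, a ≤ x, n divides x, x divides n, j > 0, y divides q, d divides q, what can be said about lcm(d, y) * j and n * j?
lcm(d, y) * j < n * j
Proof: Since x divides n and n divides x, x = n. Since d divides q and y divides q, lcm(d, y) divides q. Since q > 0, lcm(d, y) ≤ q. q < a and a ≤ x, so q < x. Since lcm(d, y) ≤ q, lcm(d, y) < x. Since x = n, lcm(d, y) < n. Because j > 0, by multiplying by a positive, lcm(d, y) * j < n * j.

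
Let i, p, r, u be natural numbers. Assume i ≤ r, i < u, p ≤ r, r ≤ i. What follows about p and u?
p < u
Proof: Since i ≤ r and r ≤ i, i = r. Since i < u, r < u. p ≤ r, so p < u.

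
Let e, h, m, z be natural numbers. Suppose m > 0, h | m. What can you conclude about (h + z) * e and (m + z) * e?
(h + z) * e ≤ (m + z) * e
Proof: h | m and m > 0, thus h ≤ m. Then h + z ≤ m + z. Then (h + z) * e ≤ (m + z) * e.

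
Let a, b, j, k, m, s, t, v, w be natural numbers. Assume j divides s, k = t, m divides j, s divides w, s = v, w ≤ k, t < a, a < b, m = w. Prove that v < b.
m = w and m divides j, so w divides j. Since j divides s, w divides s. s divides w, so w = s. Since s = v, w = v. Because k = t and w ≤ k, w ≤ t. Because t < a and a < b, t < b. Since w ≤ t, w < b. Since w = v, v < b.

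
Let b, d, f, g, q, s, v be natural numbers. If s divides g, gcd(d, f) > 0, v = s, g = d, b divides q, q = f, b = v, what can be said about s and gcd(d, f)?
s ≤ gcd(d, f)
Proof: g = d and s divides g, hence s divides d. From b = v and v = s, b = s. q = f and b divides q, thus b divides f. b = s, so s divides f. s divides d, so s divides gcd(d, f). gcd(d, f) > 0, so s ≤ gcd(d, f).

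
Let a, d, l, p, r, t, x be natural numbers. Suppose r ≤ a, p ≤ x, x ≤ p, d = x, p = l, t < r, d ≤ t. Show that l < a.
x ≤ p and p ≤ x, therefore x = p. d = x, so d = p. p = l, so d = l. t < r and r ≤ a, thus t < a. d ≤ t, so d < a. Since d = l, l < a.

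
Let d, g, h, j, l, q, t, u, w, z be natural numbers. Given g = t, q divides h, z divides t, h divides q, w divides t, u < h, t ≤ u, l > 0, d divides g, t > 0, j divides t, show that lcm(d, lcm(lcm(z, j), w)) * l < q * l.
h divides q and q divides h, hence h = q. g = t and d divides g, so d divides t. z divides t and j divides t, so lcm(z, j) divides t. w divides t, so lcm(lcm(z, j), w) divides t. From d divides t, lcm(d, lcm(lcm(z, j), w)) divides t. Because t > 0, lcm(d, lcm(lcm(z, j), w)) ≤ t. t ≤ u, so lcm(d, lcm(lcm(z, j), w)) ≤ u. Because u < h, lcm(d, lcm(lcm(z, j), w)) < h. Since h = q, lcm(d, lcm(lcm(z, j), w)) < q. Because l > 0, by multiplying by a positive, lcm(d, lcm(lcm(z, j), w)) * l < q * l.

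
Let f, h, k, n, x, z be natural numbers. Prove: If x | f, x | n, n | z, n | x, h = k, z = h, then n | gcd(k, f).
z = h and n | z, therefore n | h. Since h = k, n | k. From x | n and n | x, x = n. Since x | f, n | f. Because n | k, n | gcd(k, f).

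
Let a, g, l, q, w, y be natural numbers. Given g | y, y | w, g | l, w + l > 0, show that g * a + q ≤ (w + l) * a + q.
g | y and y | w, therefore g | w. Since g | l, g | w + l. Since w + l > 0, g ≤ w + l. Then g * a ≤ (w + l) * a. Then g * a + q ≤ (w + l) * a + q.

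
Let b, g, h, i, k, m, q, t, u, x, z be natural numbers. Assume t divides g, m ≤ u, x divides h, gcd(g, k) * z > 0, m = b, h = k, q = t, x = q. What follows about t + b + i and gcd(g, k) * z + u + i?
t + b + i ≤ gcd(g, k) * z + u + i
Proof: Because x = q and q = t, x = t. From h = k and x divides h, x divides k. x = t, so t divides k. Since t divides g, t divides gcd(g, k). Then t divides gcd(g, k) * z. Since gcd(g, k) * z > 0, t ≤ gcd(g, k) * z. Since m = b and m ≤ u, b ≤ u. Then b + i ≤ u + i. Since t ≤ gcd(g, k) * z, t + b + i ≤ gcd(g, k) * z + u + i.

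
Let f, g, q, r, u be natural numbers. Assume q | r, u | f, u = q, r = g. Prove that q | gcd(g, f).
Because r = g and q | r, q | g. u = q and u | f, hence q | f. Since q | g, q | gcd(g, f).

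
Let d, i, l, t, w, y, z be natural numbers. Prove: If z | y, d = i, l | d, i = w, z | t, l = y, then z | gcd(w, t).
d = i and i = w, thus d = w. Because l = y and l | d, y | d. Since z | y, z | d. Since d = w, z | w. Since z | t, z | gcd(w, t).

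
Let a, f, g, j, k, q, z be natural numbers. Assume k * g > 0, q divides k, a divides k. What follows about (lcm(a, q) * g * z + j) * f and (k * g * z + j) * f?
(lcm(a, q) * g * z + j) * f ≤ (k * g * z + j) * f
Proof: Since a divides k and q divides k, lcm(a, q) divides k. Then lcm(a, q) * g divides k * g. Because k * g > 0, lcm(a, q) * g ≤ k * g. By multiplying by a non-negative, lcm(a, q) * g * z ≤ k * g * z. Then lcm(a, q) * g * z + j ≤ k * g * z + j. By multiplying by a non-negative, (lcm(a, q) * g * z + j) * f ≤ (k * g * z + j) * f.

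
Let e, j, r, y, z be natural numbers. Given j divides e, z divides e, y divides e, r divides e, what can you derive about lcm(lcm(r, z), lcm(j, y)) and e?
lcm(lcm(r, z), lcm(j, y)) divides e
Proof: r divides e and z divides e, therefore lcm(r, z) divides e. From j divides e and y divides e, lcm(j, y) divides e. Since lcm(r, z) divides e, lcm(lcm(r, z), lcm(j, y)) divides e.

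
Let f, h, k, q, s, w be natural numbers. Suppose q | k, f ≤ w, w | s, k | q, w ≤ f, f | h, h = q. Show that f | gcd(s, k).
w ≤ f and f ≤ w, therefore w = f. Since w | s, f | s. Because q | k and k | q, q = k. Because h = q, h = k. f | h, so f | k. Since f | s, f | gcd(s, k).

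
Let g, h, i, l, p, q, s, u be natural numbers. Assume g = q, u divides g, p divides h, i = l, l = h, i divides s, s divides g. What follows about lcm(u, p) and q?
lcm(u, p) divides q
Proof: i = l and l = h, hence i = h. Since i divides s, h divides s. From p divides h, p divides s. s divides g, so p divides g. From u divides g, lcm(u, p) divides g. Since g = q, lcm(u, p) divides q.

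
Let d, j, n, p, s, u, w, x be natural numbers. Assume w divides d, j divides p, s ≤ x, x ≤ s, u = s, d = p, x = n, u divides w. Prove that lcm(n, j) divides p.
From s ≤ x and x ≤ s, s = x. Because x = n, s = n. u divides w and w divides d, therefore u divides d. Since d = p, u divides p. u = s, so s divides p. s = n, so n divides p. Since j divides p, lcm(n, j) divides p.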